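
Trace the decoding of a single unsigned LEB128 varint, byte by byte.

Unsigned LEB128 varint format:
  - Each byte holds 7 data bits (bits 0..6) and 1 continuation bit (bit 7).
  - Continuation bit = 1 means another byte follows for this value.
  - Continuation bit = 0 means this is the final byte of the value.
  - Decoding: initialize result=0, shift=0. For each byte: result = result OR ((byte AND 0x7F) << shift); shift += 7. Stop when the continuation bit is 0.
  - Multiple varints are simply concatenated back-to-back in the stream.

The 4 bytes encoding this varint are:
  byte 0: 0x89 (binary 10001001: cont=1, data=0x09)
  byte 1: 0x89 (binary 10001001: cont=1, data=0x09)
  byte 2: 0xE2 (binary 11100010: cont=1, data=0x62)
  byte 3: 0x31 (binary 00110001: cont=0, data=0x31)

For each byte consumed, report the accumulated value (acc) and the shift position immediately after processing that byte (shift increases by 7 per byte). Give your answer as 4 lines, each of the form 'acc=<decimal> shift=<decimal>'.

byte 0=0x89: payload=0x09=9, contrib = 9<<0 = 9; acc -> 9, shift -> 7
byte 1=0x89: payload=0x09=9, contrib = 9<<7 = 1152; acc -> 1161, shift -> 14
byte 2=0xE2: payload=0x62=98, contrib = 98<<14 = 1605632; acc -> 1606793, shift -> 21
byte 3=0x31: payload=0x31=49, contrib = 49<<21 = 102760448; acc -> 104367241, shift -> 28

Answer: acc=9 shift=7
acc=1161 shift=14
acc=1606793 shift=21
acc=104367241 shift=28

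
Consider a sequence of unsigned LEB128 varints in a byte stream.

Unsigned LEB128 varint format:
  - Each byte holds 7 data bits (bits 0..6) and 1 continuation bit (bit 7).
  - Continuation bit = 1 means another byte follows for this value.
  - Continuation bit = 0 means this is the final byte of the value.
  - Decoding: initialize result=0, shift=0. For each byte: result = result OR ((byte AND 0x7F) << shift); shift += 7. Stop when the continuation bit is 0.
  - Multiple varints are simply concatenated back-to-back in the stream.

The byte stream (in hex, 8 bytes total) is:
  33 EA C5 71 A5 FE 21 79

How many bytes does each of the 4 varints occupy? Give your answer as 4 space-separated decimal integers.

  byte[0]=0x33 cont=0 payload=0x33=51: acc |= 51<<0 -> acc=51 shift=7 [end]
Varint 1: bytes[0:1] = 33 -> value 51 (1 byte(s))
  byte[1]=0xEA cont=1 payload=0x6A=106: acc |= 106<<0 -> acc=106 shift=7
  byte[2]=0xC5 cont=1 payload=0x45=69: acc |= 69<<7 -> acc=8938 shift=14
  byte[3]=0x71 cont=0 payload=0x71=113: acc |= 113<<14 -> acc=1860330 shift=21 [end]
Varint 2: bytes[1:4] = EA C5 71 -> value 1860330 (3 byte(s))
  byte[4]=0xA5 cont=1 payload=0x25=37: acc |= 37<<0 -> acc=37 shift=7
  byte[5]=0xFE cont=1 payload=0x7E=126: acc |= 126<<7 -> acc=16165 shift=14
  byte[6]=0x21 cont=0 payload=0x21=33: acc |= 33<<14 -> acc=556837 shift=21 [end]
Varint 3: bytes[4:7] = A5 FE 21 -> value 556837 (3 byte(s))
  byte[7]=0x79 cont=0 payload=0x79=121: acc |= 121<<0 -> acc=121 shift=7 [end]
Varint 4: bytes[7:8] = 79 -> value 121 (1 byte(s))

Answer: 1 3 3 1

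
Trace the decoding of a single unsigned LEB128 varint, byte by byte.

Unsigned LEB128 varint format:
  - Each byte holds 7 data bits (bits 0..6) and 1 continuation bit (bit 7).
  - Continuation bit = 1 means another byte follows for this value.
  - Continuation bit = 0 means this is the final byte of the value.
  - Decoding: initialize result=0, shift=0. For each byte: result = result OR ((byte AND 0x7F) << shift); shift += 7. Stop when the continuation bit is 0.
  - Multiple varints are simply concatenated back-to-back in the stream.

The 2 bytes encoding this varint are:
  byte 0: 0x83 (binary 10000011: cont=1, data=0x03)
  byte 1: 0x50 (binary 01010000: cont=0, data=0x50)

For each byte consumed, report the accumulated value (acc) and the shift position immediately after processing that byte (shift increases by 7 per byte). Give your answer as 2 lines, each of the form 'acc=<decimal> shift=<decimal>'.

byte 0=0x83: payload=0x03=3, contrib = 3<<0 = 3; acc -> 3, shift -> 7
byte 1=0x50: payload=0x50=80, contrib = 80<<7 = 10240; acc -> 10243, shift -> 14

Answer: acc=3 shift=7
acc=10243 shift=14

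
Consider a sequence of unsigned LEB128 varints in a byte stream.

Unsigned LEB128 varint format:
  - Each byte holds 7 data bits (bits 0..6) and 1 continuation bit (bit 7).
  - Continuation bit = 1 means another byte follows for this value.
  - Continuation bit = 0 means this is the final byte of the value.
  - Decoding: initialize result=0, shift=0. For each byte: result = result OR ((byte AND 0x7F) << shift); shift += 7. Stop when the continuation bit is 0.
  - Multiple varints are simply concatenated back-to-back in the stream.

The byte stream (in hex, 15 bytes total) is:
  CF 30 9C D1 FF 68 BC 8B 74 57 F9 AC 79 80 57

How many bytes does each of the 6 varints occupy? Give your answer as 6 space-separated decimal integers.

Answer: 2 4 3 1 3 2

Derivation:
  byte[0]=0xCF cont=1 payload=0x4F=79: acc |= 79<<0 -> acc=79 shift=7
  byte[1]=0x30 cont=0 payload=0x30=48: acc |= 48<<7 -> acc=6223 shift=14 [end]
Varint 1: bytes[0:2] = CF 30 -> value 6223 (2 byte(s))
  byte[2]=0x9C cont=1 payload=0x1C=28: acc |= 28<<0 -> acc=28 shift=7
  byte[3]=0xD1 cont=1 payload=0x51=81: acc |= 81<<7 -> acc=10396 shift=14
  byte[4]=0xFF cont=1 payload=0x7F=127: acc |= 127<<14 -> acc=2091164 shift=21
  byte[5]=0x68 cont=0 payload=0x68=104: acc |= 104<<21 -> acc=220194972 shift=28 [end]
Varint 2: bytes[2:6] = 9C D1 FF 68 -> value 220194972 (4 byte(s))
  byte[6]=0xBC cont=1 payload=0x3C=60: acc |= 60<<0 -> acc=60 shift=7
  byte[7]=0x8B cont=1 payload=0x0B=11: acc |= 11<<7 -> acc=1468 shift=14
  byte[8]=0x74 cont=0 payload=0x74=116: acc |= 116<<14 -> acc=1902012 shift=21 [end]
Varint 3: bytes[6:9] = BC 8B 74 -> value 1902012 (3 byte(s))
  byte[9]=0x57 cont=0 payload=0x57=87: acc |= 87<<0 -> acc=87 shift=7 [end]
Varint 4: bytes[9:10] = 57 -> value 87 (1 byte(s))
  byte[10]=0xF9 cont=1 payload=0x79=121: acc |= 121<<0 -> acc=121 shift=7
  byte[11]=0xAC cont=1 payload=0x2C=44: acc |= 44<<7 -> acc=5753 shift=14
  byte[12]=0x79 cont=0 payload=0x79=121: acc |= 121<<14 -> acc=1988217 shift=21 [end]
Varint 5: bytes[10:13] = F9 AC 79 -> value 1988217 (3 byte(s))
  byte[13]=0x80 cont=1 payload=0x00=0: acc |= 0<<0 -> acc=0 shift=7
  byte[14]=0x57 cont=0 payload=0x57=87: acc |= 87<<7 -> acc=11136 shift=14 [end]
Varint 6: bytes[13:15] = 80 57 -> value 11136 (2 byte(s))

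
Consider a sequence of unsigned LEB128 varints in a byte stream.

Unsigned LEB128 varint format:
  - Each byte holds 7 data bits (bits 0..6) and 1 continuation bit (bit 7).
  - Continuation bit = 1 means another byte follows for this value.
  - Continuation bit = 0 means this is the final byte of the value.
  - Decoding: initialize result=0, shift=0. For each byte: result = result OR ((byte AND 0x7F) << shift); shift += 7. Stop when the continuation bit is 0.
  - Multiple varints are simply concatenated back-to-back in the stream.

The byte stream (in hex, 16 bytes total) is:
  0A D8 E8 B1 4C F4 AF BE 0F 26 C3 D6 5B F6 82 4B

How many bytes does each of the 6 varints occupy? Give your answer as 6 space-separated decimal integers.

Answer: 1 4 4 1 3 3

Derivation:
  byte[0]=0x0A cont=0 payload=0x0A=10: acc |= 10<<0 -> acc=10 shift=7 [end]
Varint 1: bytes[0:1] = 0A -> value 10 (1 byte(s))
  byte[1]=0xD8 cont=1 payload=0x58=88: acc |= 88<<0 -> acc=88 shift=7
  byte[2]=0xE8 cont=1 payload=0x68=104: acc |= 104<<7 -> acc=13400 shift=14
  byte[3]=0xB1 cont=1 payload=0x31=49: acc |= 49<<14 -> acc=816216 shift=21
  byte[4]=0x4C cont=0 payload=0x4C=76: acc |= 76<<21 -> acc=160199768 shift=28 [end]
Varint 2: bytes[1:5] = D8 E8 B1 4C -> value 160199768 (4 byte(s))
  byte[5]=0xF4 cont=1 payload=0x74=116: acc |= 116<<0 -> acc=116 shift=7
  byte[6]=0xAF cont=1 payload=0x2F=47: acc |= 47<<7 -> acc=6132 shift=14
  byte[7]=0xBE cont=1 payload=0x3E=62: acc |= 62<<14 -> acc=1021940 shift=21
  byte[8]=0x0F cont=0 payload=0x0F=15: acc |= 15<<21 -> acc=32479220 shift=28 [end]
Varint 3: bytes[5:9] = F4 AF BE 0F -> value 32479220 (4 byte(s))
  byte[9]=0x26 cont=0 payload=0x26=38: acc |= 38<<0 -> acc=38 shift=7 [end]
Varint 4: bytes[9:10] = 26 -> value 38 (1 byte(s))
  byte[10]=0xC3 cont=1 payload=0x43=67: acc |= 67<<0 -> acc=67 shift=7
  byte[11]=0xD6 cont=1 payload=0x56=86: acc |= 86<<7 -> acc=11075 shift=14
  byte[12]=0x5B cont=0 payload=0x5B=91: acc |= 91<<14 -> acc=1502019 shift=21 [end]
Varint 5: bytes[10:13] = C3 D6 5B -> value 1502019 (3 byte(s))
  byte[13]=0xF6 cont=1 payload=0x76=118: acc |= 118<<0 -> acc=118 shift=7
  byte[14]=0x82 cont=1 payload=0x02=2: acc |= 2<<7 -> acc=374 shift=14
  byte[15]=0x4B cont=0 payload=0x4B=75: acc |= 75<<14 -> acc=1229174 shift=21 [end]
Varint 6: bytes[13:16] = F6 82 4B -> value 1229174 (3 byte(s))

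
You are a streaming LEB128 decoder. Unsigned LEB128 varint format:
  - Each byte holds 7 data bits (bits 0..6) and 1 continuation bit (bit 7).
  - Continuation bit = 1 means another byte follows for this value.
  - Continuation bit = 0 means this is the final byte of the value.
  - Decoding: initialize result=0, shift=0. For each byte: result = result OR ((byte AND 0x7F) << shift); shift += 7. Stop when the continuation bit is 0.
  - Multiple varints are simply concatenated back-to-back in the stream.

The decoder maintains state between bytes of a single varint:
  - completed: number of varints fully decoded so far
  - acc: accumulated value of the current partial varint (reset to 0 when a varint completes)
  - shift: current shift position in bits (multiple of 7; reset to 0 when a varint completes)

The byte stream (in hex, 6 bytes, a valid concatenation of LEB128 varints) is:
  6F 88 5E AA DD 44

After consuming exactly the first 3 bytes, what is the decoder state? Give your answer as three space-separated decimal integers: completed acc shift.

byte[0]=0x6F cont=0 payload=0x6F: varint #1 complete (value=111); reset -> completed=1 acc=0 shift=0
byte[1]=0x88 cont=1 payload=0x08: acc |= 8<<0 -> completed=1 acc=8 shift=7
byte[2]=0x5E cont=0 payload=0x5E: varint #2 complete (value=12040); reset -> completed=2 acc=0 shift=0

Answer: 2 0 0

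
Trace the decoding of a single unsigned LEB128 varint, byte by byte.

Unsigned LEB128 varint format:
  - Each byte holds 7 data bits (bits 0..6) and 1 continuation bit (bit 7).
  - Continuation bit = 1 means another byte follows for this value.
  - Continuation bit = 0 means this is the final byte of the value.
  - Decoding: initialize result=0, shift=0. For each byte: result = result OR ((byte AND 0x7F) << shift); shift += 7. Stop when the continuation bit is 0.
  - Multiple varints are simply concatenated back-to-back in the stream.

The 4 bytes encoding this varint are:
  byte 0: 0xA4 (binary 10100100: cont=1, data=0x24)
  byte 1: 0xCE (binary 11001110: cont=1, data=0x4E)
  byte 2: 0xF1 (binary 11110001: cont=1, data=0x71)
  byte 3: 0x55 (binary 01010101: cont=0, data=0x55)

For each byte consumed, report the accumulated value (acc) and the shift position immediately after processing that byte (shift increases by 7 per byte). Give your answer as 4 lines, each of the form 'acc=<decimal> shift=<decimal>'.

Answer: acc=36 shift=7
acc=10020 shift=14
acc=1861412 shift=21
acc=180119332 shift=28

Derivation:
byte 0=0xA4: payload=0x24=36, contrib = 36<<0 = 36; acc -> 36, shift -> 7
byte 1=0xCE: payload=0x4E=78, contrib = 78<<7 = 9984; acc -> 10020, shift -> 14
byte 2=0xF1: payload=0x71=113, contrib = 113<<14 = 1851392; acc -> 1861412, shift -> 21
byte 3=0x55: payload=0x55=85, contrib = 85<<21 = 178257920; acc -> 180119332, shift -> 28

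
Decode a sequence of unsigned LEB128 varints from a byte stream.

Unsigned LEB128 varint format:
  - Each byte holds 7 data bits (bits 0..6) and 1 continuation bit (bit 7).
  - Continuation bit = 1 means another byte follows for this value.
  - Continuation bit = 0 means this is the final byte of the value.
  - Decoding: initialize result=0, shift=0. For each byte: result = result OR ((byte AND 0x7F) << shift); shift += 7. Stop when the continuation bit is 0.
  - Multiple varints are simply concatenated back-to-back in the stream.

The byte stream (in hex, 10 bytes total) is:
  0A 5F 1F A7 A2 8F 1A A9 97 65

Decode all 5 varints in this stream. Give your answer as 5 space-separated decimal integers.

  byte[0]=0x0A cont=0 payload=0x0A=10: acc |= 10<<0 -> acc=10 shift=7 [end]
Varint 1: bytes[0:1] = 0A -> value 10 (1 byte(s))
  byte[1]=0x5F cont=0 payload=0x5F=95: acc |= 95<<0 -> acc=95 shift=7 [end]
Varint 2: bytes[1:2] = 5F -> value 95 (1 byte(s))
  byte[2]=0x1F cont=0 payload=0x1F=31: acc |= 31<<0 -> acc=31 shift=7 [end]
Varint 3: bytes[2:3] = 1F -> value 31 (1 byte(s))
  byte[3]=0xA7 cont=1 payload=0x27=39: acc |= 39<<0 -> acc=39 shift=7
  byte[4]=0xA2 cont=1 payload=0x22=34: acc |= 34<<7 -> acc=4391 shift=14
  byte[5]=0x8F cont=1 payload=0x0F=15: acc |= 15<<14 -> acc=250151 shift=21
  byte[6]=0x1A cont=0 payload=0x1A=26: acc |= 26<<21 -> acc=54776103 shift=28 [end]
Varint 4: bytes[3:7] = A7 A2 8F 1A -> value 54776103 (4 byte(s))
  byte[7]=0xA9 cont=1 payload=0x29=41: acc |= 41<<0 -> acc=41 shift=7
  byte[8]=0x97 cont=1 payload=0x17=23: acc |= 23<<7 -> acc=2985 shift=14
  byte[9]=0x65 cont=0 payload=0x65=101: acc |= 101<<14 -> acc=1657769 shift=21 [end]
Varint 5: bytes[7:10] = A9 97 65 -> value 1657769 (3 byte(s))

Answer: 10 95 31 54776103 1657769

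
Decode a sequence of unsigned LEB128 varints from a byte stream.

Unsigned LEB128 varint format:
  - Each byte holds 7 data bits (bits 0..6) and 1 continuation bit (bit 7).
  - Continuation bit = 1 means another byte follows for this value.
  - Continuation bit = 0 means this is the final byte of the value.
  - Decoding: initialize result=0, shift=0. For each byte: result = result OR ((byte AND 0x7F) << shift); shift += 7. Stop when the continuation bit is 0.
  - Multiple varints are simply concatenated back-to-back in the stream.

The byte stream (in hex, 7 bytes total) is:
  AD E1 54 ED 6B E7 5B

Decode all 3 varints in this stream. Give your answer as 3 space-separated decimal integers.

Answer: 1388717 13805 11751

Derivation:
  byte[0]=0xAD cont=1 payload=0x2D=45: acc |= 45<<0 -> acc=45 shift=7
  byte[1]=0xE1 cont=1 payload=0x61=97: acc |= 97<<7 -> acc=12461 shift=14
  byte[2]=0x54 cont=0 payload=0x54=84: acc |= 84<<14 -> acc=1388717 shift=21 [end]
Varint 1: bytes[0:3] = AD E1 54 -> value 1388717 (3 byte(s))
  byte[3]=0xED cont=1 payload=0x6D=109: acc |= 109<<0 -> acc=109 shift=7
  byte[4]=0x6B cont=0 payload=0x6B=107: acc |= 107<<7 -> acc=13805 shift=14 [end]
Varint 2: bytes[3:5] = ED 6B -> value 13805 (2 byte(s))
  byte[5]=0xE7 cont=1 payload=0x67=103: acc |= 103<<0 -> acc=103 shift=7
  byte[6]=0x5B cont=0 payload=0x5B=91: acc |= 91<<7 -> acc=11751 shift=14 [end]
Varint 3: bytes[5:7] = E7 5B -> value 11751 (2 byte(s))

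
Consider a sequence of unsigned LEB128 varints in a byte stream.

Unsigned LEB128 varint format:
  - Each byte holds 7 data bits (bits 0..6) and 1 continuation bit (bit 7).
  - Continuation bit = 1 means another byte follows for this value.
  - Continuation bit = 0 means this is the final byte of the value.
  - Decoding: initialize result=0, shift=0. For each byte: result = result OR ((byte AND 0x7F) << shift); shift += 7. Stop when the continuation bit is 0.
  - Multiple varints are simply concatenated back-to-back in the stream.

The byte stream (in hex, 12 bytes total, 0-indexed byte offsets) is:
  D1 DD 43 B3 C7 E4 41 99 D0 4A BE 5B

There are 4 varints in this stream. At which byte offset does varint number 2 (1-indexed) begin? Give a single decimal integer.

Answer: 3

Derivation:
  byte[0]=0xD1 cont=1 payload=0x51=81: acc |= 81<<0 -> acc=81 shift=7
  byte[1]=0xDD cont=1 payload=0x5D=93: acc |= 93<<7 -> acc=11985 shift=14
  byte[2]=0x43 cont=0 payload=0x43=67: acc |= 67<<14 -> acc=1109713 shift=21 [end]
Varint 1: bytes[0:3] = D1 DD 43 -> value 1109713 (3 byte(s))
  byte[3]=0xB3 cont=1 payload=0x33=51: acc |= 51<<0 -> acc=51 shift=7
  byte[4]=0xC7 cont=1 payload=0x47=71: acc |= 71<<7 -> acc=9139 shift=14
  byte[5]=0xE4 cont=1 payload=0x64=100: acc |= 100<<14 -> acc=1647539 shift=21
  byte[6]=0x41 cont=0 payload=0x41=65: acc |= 65<<21 -> acc=137962419 shift=28 [end]
Varint 2: bytes[3:7] = B3 C7 E4 41 -> value 137962419 (4 byte(s))
  byte[7]=0x99 cont=1 payload=0x19=25: acc |= 25<<0 -> acc=25 shift=7
  byte[8]=0xD0 cont=1 payload=0x50=80: acc |= 80<<7 -> acc=10265 shift=14
  byte[9]=0x4A cont=0 payload=0x4A=74: acc |= 74<<14 -> acc=1222681 shift=21 [end]
Varint 3: bytes[7:10] = 99 D0 4A -> value 1222681 (3 byte(s))
  byte[10]=0xBE cont=1 payload=0x3E=62: acc |= 62<<0 -> acc=62 shift=7
  byte[11]=0x5B cont=0 payload=0x5B=91: acc |= 91<<7 -> acc=11710 shift=14 [end]
Varint 4: bytes[10:12] = BE 5B -> value 11710 (2 byte(s))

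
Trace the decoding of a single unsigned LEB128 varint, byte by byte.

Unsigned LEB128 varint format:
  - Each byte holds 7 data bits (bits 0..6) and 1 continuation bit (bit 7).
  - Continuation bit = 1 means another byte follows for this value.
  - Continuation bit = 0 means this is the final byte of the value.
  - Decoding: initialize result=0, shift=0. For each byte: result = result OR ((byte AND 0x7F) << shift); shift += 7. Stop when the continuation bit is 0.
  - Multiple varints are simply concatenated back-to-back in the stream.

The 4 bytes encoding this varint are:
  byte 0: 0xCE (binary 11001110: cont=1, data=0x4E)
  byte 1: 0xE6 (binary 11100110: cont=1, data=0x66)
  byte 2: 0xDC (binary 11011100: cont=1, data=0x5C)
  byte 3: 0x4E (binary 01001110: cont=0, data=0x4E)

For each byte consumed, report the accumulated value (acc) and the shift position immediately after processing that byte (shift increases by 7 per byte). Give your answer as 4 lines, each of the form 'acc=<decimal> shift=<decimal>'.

Answer: acc=78 shift=7
acc=13134 shift=14
acc=1520462 shift=21
acc=165098318 shift=28

Derivation:
byte 0=0xCE: payload=0x4E=78, contrib = 78<<0 = 78; acc -> 78, shift -> 7
byte 1=0xE6: payload=0x66=102, contrib = 102<<7 = 13056; acc -> 13134, shift -> 14
byte 2=0xDC: payload=0x5C=92, contrib = 92<<14 = 1507328; acc -> 1520462, shift -> 21
byte 3=0x4E: payload=0x4E=78, contrib = 78<<21 = 163577856; acc -> 165098318, shift -> 28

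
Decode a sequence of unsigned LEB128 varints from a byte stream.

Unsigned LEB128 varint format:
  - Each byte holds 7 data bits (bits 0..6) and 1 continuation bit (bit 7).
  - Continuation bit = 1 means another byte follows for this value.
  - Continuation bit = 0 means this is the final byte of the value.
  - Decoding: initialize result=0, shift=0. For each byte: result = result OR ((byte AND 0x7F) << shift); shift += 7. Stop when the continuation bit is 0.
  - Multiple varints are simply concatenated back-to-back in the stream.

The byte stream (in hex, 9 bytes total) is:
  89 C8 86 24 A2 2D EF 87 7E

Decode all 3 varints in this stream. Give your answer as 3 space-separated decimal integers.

  byte[0]=0x89 cont=1 payload=0x09=9: acc |= 9<<0 -> acc=9 shift=7
  byte[1]=0xC8 cont=1 payload=0x48=72: acc |= 72<<7 -> acc=9225 shift=14
  byte[2]=0x86 cont=1 payload=0x06=6: acc |= 6<<14 -> acc=107529 shift=21
  byte[3]=0x24 cont=0 payload=0x24=36: acc |= 36<<21 -> acc=75605001 shift=28 [end]
Varint 1: bytes[0:4] = 89 C8 86 24 -> value 75605001 (4 byte(s))
  byte[4]=0xA2 cont=1 payload=0x22=34: acc |= 34<<0 -> acc=34 shift=7
  byte[5]=0x2D cont=0 payload=0x2D=45: acc |= 45<<7 -> acc=5794 shift=14 [end]
Varint 2: bytes[4:6] = A2 2D -> value 5794 (2 byte(s))
  byte[6]=0xEF cont=1 payload=0x6F=111: acc |= 111<<0 -> acc=111 shift=7
  byte[7]=0x87 cont=1 payload=0x07=7: acc |= 7<<7 -> acc=1007 shift=14
  byte[8]=0x7E cont=0 payload=0x7E=126: acc |= 126<<14 -> acc=2065391 shift=21 [end]
Varint 3: bytes[6:9] = EF 87 7E -> value 2065391 (3 byte(s))

Answer: 75605001 5794 2065391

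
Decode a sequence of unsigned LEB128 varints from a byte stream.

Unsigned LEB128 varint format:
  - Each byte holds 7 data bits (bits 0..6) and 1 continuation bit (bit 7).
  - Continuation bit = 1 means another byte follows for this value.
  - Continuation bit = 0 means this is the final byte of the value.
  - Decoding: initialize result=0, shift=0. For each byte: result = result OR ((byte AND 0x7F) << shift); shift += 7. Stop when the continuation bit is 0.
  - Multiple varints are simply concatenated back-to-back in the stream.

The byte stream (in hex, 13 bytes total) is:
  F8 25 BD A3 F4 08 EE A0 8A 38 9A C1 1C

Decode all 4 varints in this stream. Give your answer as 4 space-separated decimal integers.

Answer: 4856 18682301 117608558 467098

Derivation:
  byte[0]=0xF8 cont=1 payload=0x78=120: acc |= 120<<0 -> acc=120 shift=7
  byte[1]=0x25 cont=0 payload=0x25=37: acc |= 37<<7 -> acc=4856 shift=14 [end]
Varint 1: bytes[0:2] = F8 25 -> value 4856 (2 byte(s))
  byte[2]=0xBD cont=1 payload=0x3D=61: acc |= 61<<0 -> acc=61 shift=7
  byte[3]=0xA3 cont=1 payload=0x23=35: acc |= 35<<7 -> acc=4541 shift=14
  byte[4]=0xF4 cont=1 payload=0x74=116: acc |= 116<<14 -> acc=1905085 shift=21
  byte[5]=0x08 cont=0 payload=0x08=8: acc |= 8<<21 -> acc=18682301 shift=28 [end]
Varint 2: bytes[2:6] = BD A3 F4 08 -> value 18682301 (4 byte(s))
  byte[6]=0xEE cont=1 payload=0x6E=110: acc |= 110<<0 -> acc=110 shift=7
  byte[7]=0xA0 cont=1 payload=0x20=32: acc |= 32<<7 -> acc=4206 shift=14
  byte[8]=0x8A cont=1 payload=0x0A=10: acc |= 10<<14 -> acc=168046 shift=21
  byte[9]=0x38 cont=0 payload=0x38=56: acc |= 56<<21 -> acc=117608558 shift=28 [end]
Varint 3: bytes[6:10] = EE A0 8A 38 -> value 117608558 (4 byte(s))
  byte[10]=0x9A cont=1 payload=0x1A=26: acc |= 26<<0 -> acc=26 shift=7
  byte[11]=0xC1 cont=1 payload=0x41=65: acc |= 65<<7 -> acc=8346 shift=14
  byte[12]=0x1C cont=0 payload=0x1C=28: acc |= 28<<14 -> acc=467098 shift=21 [end]
Varint 4: bytes[10:13] = 9A C1 1C -> value 467098 (3 byte(s))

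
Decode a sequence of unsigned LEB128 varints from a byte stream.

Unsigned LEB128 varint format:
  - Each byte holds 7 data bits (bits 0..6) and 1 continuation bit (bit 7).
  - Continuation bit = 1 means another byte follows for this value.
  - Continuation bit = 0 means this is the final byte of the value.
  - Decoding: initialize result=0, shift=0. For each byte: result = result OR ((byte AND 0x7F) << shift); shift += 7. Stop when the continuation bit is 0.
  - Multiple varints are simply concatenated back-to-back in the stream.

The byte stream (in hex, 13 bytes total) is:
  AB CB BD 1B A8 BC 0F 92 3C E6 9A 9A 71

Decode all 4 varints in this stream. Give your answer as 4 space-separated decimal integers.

Answer: 57632171 253480 7698 237407590

Derivation:
  byte[0]=0xAB cont=1 payload=0x2B=43: acc |= 43<<0 -> acc=43 shift=7
  byte[1]=0xCB cont=1 payload=0x4B=75: acc |= 75<<7 -> acc=9643 shift=14
  byte[2]=0xBD cont=1 payload=0x3D=61: acc |= 61<<14 -> acc=1009067 shift=21
  byte[3]=0x1B cont=0 payload=0x1B=27: acc |= 27<<21 -> acc=57632171 shift=28 [end]
Varint 1: bytes[0:4] = AB CB BD 1B -> value 57632171 (4 byte(s))
  byte[4]=0xA8 cont=1 payload=0x28=40: acc |= 40<<0 -> acc=40 shift=7
  byte[5]=0xBC cont=1 payload=0x3C=60: acc |= 60<<7 -> acc=7720 shift=14
  byte[6]=0x0F cont=0 payload=0x0F=15: acc |= 15<<14 -> acc=253480 shift=21 [end]
Varint 2: bytes[4:7] = A8 BC 0F -> value 253480 (3 byte(s))
  byte[7]=0x92 cont=1 payload=0x12=18: acc |= 18<<0 -> acc=18 shift=7
  byte[8]=0x3C cont=0 payload=0x3C=60: acc |= 60<<7 -> acc=7698 shift=14 [end]
Varint 3: bytes[7:9] = 92 3C -> value 7698 (2 byte(s))
  byte[9]=0xE6 cont=1 payload=0x66=102: acc |= 102<<0 -> acc=102 shift=7
  byte[10]=0x9A cont=1 payload=0x1A=26: acc |= 26<<7 -> acc=3430 shift=14
  byte[11]=0x9A cont=1 payload=0x1A=26: acc |= 26<<14 -> acc=429414 shift=21
  byte[12]=0x71 cont=0 payload=0x71=113: acc |= 113<<21 -> acc=237407590 shift=28 [end]
Varint 4: bytes[9:13] = E6 9A 9A 71 -> value 237407590 (4 byte(s))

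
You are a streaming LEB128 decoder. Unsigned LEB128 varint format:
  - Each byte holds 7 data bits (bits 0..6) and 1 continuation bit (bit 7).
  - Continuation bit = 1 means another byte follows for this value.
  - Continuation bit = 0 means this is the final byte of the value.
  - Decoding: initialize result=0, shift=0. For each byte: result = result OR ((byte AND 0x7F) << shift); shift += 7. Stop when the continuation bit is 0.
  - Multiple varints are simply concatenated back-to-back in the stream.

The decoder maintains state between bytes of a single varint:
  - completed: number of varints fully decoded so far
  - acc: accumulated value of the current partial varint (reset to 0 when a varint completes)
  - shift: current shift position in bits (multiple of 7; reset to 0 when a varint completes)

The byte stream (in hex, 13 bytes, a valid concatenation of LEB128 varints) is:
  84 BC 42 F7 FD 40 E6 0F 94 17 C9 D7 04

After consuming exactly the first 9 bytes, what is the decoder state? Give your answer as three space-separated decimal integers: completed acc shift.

Answer: 3 20 7

Derivation:
byte[0]=0x84 cont=1 payload=0x04: acc |= 4<<0 -> completed=0 acc=4 shift=7
byte[1]=0xBC cont=1 payload=0x3C: acc |= 60<<7 -> completed=0 acc=7684 shift=14
byte[2]=0x42 cont=0 payload=0x42: varint #1 complete (value=1089028); reset -> completed=1 acc=0 shift=0
byte[3]=0xF7 cont=1 payload=0x77: acc |= 119<<0 -> completed=1 acc=119 shift=7
byte[4]=0xFD cont=1 payload=0x7D: acc |= 125<<7 -> completed=1 acc=16119 shift=14
byte[5]=0x40 cont=0 payload=0x40: varint #2 complete (value=1064695); reset -> completed=2 acc=0 shift=0
byte[6]=0xE6 cont=1 payload=0x66: acc |= 102<<0 -> completed=2 acc=102 shift=7
byte[7]=0x0F cont=0 payload=0x0F: varint #3 complete (value=2022); reset -> completed=3 acc=0 shift=0
byte[8]=0x94 cont=1 payload=0x14: acc |= 20<<0 -> completed=3 acc=20 shift=7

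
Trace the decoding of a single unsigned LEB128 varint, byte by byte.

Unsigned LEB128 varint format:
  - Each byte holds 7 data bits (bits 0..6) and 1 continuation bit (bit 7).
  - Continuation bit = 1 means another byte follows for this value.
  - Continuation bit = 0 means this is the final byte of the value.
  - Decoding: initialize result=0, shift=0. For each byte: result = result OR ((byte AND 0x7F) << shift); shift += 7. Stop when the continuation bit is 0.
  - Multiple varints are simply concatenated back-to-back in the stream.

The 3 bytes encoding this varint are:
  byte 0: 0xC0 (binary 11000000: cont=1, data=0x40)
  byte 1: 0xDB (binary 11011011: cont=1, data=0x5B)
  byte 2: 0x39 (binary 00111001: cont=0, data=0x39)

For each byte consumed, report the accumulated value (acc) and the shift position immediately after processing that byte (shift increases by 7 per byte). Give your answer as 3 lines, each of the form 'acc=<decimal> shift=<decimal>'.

byte 0=0xC0: payload=0x40=64, contrib = 64<<0 = 64; acc -> 64, shift -> 7
byte 1=0xDB: payload=0x5B=91, contrib = 91<<7 = 11648; acc -> 11712, shift -> 14
byte 2=0x39: payload=0x39=57, contrib = 57<<14 = 933888; acc -> 945600, shift -> 21

Answer: acc=64 shift=7
acc=11712 shift=14
acc=945600 shift=21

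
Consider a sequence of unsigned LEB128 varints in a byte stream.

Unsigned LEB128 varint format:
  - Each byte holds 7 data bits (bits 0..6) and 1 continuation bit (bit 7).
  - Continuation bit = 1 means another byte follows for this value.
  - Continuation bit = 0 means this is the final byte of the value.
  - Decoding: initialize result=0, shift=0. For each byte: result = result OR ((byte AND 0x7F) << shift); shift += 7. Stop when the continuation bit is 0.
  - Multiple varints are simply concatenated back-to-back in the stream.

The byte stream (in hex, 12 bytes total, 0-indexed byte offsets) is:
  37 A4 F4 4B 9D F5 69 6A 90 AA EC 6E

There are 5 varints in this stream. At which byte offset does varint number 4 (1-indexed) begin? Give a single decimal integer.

  byte[0]=0x37 cont=0 payload=0x37=55: acc |= 55<<0 -> acc=55 shift=7 [end]
Varint 1: bytes[0:1] = 37 -> value 55 (1 byte(s))
  byte[1]=0xA4 cont=1 payload=0x24=36: acc |= 36<<0 -> acc=36 shift=7
  byte[2]=0xF4 cont=1 payload=0x74=116: acc |= 116<<7 -> acc=14884 shift=14
  byte[3]=0x4B cont=0 payload=0x4B=75: acc |= 75<<14 -> acc=1243684 shift=21 [end]
Varint 2: bytes[1:4] = A4 F4 4B -> value 1243684 (3 byte(s))
  byte[4]=0x9D cont=1 payload=0x1D=29: acc |= 29<<0 -> acc=29 shift=7
  byte[5]=0xF5 cont=1 payload=0x75=117: acc |= 117<<7 -> acc=15005 shift=14
  byte[6]=0x69 cont=0 payload=0x69=105: acc |= 105<<14 -> acc=1735325 shift=21 [end]
Varint 3: bytes[4:7] = 9D F5 69 -> value 1735325 (3 byte(s))
  byte[7]=0x6A cont=0 payload=0x6A=106: acc |= 106<<0 -> acc=106 shift=7 [end]
Varint 4: bytes[7:8] = 6A -> value 106 (1 byte(s))
  byte[8]=0x90 cont=1 payload=0x10=16: acc |= 16<<0 -> acc=16 shift=7
  byte[9]=0xAA cont=1 payload=0x2A=42: acc |= 42<<7 -> acc=5392 shift=14
  byte[10]=0xEC cont=1 payload=0x6C=108: acc |= 108<<14 -> acc=1774864 shift=21
  byte[11]=0x6E cont=0 payload=0x6E=110: acc |= 110<<21 -> acc=232461584 shift=28 [end]
Varint 5: bytes[8:12] = 90 AA EC 6E -> value 232461584 (4 byte(s))

Answer: 7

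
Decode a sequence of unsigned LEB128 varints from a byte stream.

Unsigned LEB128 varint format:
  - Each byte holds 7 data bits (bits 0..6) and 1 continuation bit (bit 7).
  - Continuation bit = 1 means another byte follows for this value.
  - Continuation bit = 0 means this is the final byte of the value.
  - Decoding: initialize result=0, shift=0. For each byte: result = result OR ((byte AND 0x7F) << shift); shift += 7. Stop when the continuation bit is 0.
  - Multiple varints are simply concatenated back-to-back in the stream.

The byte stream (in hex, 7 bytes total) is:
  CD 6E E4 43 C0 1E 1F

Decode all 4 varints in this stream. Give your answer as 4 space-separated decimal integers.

Answer: 14157 8676 3904 31

Derivation:
  byte[0]=0xCD cont=1 payload=0x4D=77: acc |= 77<<0 -> acc=77 shift=7
  byte[1]=0x6E cont=0 payload=0x6E=110: acc |= 110<<7 -> acc=14157 shift=14 [end]
Varint 1: bytes[0:2] = CD 6E -> value 14157 (2 byte(s))
  byte[2]=0xE4 cont=1 payload=0x64=100: acc |= 100<<0 -> acc=100 shift=7
  byte[3]=0x43 cont=0 payload=0x43=67: acc |= 67<<7 -> acc=8676 shift=14 [end]
Varint 2: bytes[2:4] = E4 43 -> value 8676 (2 byte(s))
  byte[4]=0xC0 cont=1 payload=0x40=64: acc |= 64<<0 -> acc=64 shift=7
  byte[5]=0x1E cont=0 payload=0x1E=30: acc |= 30<<7 -> acc=3904 shift=14 [end]
Varint 3: bytes[4:6] = C0 1E -> value 3904 (2 byte(s))
  byte[6]=0x1F cont=0 payload=0x1F=31: acc |= 31<<0 -> acc=31 shift=7 [end]
Varint 4: bytes[6:7] = 1F -> value 31 (1 byte(s))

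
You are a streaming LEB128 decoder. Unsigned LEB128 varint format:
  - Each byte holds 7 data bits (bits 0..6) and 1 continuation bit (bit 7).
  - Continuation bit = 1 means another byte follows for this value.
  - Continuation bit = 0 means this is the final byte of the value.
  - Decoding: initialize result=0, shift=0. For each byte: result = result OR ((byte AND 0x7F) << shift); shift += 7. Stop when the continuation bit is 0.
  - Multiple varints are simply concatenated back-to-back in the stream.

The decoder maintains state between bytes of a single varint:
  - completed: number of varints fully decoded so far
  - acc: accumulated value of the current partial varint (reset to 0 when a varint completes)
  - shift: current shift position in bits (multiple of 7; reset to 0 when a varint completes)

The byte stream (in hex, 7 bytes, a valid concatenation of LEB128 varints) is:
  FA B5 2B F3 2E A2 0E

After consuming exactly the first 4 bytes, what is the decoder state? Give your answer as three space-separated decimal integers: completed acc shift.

Answer: 1 115 7

Derivation:
byte[0]=0xFA cont=1 payload=0x7A: acc |= 122<<0 -> completed=0 acc=122 shift=7
byte[1]=0xB5 cont=1 payload=0x35: acc |= 53<<7 -> completed=0 acc=6906 shift=14
byte[2]=0x2B cont=0 payload=0x2B: varint #1 complete (value=711418); reset -> completed=1 acc=0 shift=0
byte[3]=0xF3 cont=1 payload=0x73: acc |= 115<<0 -> completed=1 acc=115 shift=7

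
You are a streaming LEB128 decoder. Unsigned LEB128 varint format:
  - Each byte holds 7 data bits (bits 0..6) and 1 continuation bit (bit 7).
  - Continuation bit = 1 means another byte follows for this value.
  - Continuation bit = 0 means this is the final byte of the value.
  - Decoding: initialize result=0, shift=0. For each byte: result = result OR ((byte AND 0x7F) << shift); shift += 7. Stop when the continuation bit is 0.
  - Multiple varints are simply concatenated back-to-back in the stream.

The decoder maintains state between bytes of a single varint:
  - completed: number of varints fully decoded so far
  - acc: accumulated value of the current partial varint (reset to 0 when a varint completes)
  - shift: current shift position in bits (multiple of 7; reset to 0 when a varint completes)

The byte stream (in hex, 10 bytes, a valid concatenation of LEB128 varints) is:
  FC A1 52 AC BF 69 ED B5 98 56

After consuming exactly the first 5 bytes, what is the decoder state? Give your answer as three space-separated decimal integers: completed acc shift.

byte[0]=0xFC cont=1 payload=0x7C: acc |= 124<<0 -> completed=0 acc=124 shift=7
byte[1]=0xA1 cont=1 payload=0x21: acc |= 33<<7 -> completed=0 acc=4348 shift=14
byte[2]=0x52 cont=0 payload=0x52: varint #1 complete (value=1347836); reset -> completed=1 acc=0 shift=0
byte[3]=0xAC cont=1 payload=0x2C: acc |= 44<<0 -> completed=1 acc=44 shift=7
byte[4]=0xBF cont=1 payload=0x3F: acc |= 63<<7 -> completed=1 acc=8108 shift=14

Answer: 1 8108 14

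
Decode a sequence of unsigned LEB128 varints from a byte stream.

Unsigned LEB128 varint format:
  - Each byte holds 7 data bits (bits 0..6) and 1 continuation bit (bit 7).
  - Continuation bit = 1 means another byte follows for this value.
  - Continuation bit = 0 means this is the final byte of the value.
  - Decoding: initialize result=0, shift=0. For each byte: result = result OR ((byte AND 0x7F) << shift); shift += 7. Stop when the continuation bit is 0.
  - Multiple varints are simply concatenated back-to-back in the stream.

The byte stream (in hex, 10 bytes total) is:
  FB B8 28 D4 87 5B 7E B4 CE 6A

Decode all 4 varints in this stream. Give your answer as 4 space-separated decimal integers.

  byte[0]=0xFB cont=1 payload=0x7B=123: acc |= 123<<0 -> acc=123 shift=7
  byte[1]=0xB8 cont=1 payload=0x38=56: acc |= 56<<7 -> acc=7291 shift=14
  byte[2]=0x28 cont=0 payload=0x28=40: acc |= 40<<14 -> acc=662651 shift=21 [end]
Varint 1: bytes[0:3] = FB B8 28 -> value 662651 (3 byte(s))
  byte[3]=0xD4 cont=1 payload=0x54=84: acc |= 84<<0 -> acc=84 shift=7
  byte[4]=0x87 cont=1 payload=0x07=7: acc |= 7<<7 -> acc=980 shift=14
  byte[5]=0x5B cont=0 payload=0x5B=91: acc |= 91<<14 -> acc=1491924 shift=21 [end]
Varint 2: bytes[3:6] = D4 87 5B -> value 1491924 (3 byte(s))
  byte[6]=0x7E cont=0 payload=0x7E=126: acc |= 126<<0 -> acc=126 shift=7 [end]
Varint 3: bytes[6:7] = 7E -> value 126 (1 byte(s))
  byte[7]=0xB4 cont=1 payload=0x34=52: acc |= 52<<0 -> acc=52 shift=7
  byte[8]=0xCE cont=1 payload=0x4E=78: acc |= 78<<7 -> acc=10036 shift=14
  byte[9]=0x6A cont=0 payload=0x6A=106: acc |= 106<<14 -> acc=1746740 shift=21 [end]
Varint 4: bytes[7:10] = B4 CE 6A -> value 1746740 (3 byte(s))

Answer: 662651 1491924 126 1746740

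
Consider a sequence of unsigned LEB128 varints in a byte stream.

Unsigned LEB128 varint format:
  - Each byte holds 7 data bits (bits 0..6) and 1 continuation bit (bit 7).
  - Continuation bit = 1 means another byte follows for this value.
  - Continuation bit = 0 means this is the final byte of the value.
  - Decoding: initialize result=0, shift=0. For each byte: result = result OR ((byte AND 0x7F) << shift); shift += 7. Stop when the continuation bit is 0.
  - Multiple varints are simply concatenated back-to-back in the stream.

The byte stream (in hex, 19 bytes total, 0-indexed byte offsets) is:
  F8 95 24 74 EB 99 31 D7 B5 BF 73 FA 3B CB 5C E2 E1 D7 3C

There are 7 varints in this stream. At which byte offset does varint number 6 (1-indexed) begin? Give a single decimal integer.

Answer: 13

Derivation:
  byte[0]=0xF8 cont=1 payload=0x78=120: acc |= 120<<0 -> acc=120 shift=7
  byte[1]=0x95 cont=1 payload=0x15=21: acc |= 21<<7 -> acc=2808 shift=14
  byte[2]=0x24 cont=0 payload=0x24=36: acc |= 36<<14 -> acc=592632 shift=21 [end]
Varint 1: bytes[0:3] = F8 95 24 -> value 592632 (3 byte(s))
  byte[3]=0x74 cont=0 payload=0x74=116: acc |= 116<<0 -> acc=116 shift=7 [end]
Varint 2: bytes[3:4] = 74 -> value 116 (1 byte(s))
  byte[4]=0xEB cont=1 payload=0x6B=107: acc |= 107<<0 -> acc=107 shift=7
  byte[5]=0x99 cont=1 payload=0x19=25: acc |= 25<<7 -> acc=3307 shift=14
  byte[6]=0x31 cont=0 payload=0x31=49: acc |= 49<<14 -> acc=806123 shift=21 [end]
Varint 3: bytes[4:7] = EB 99 31 -> value 806123 (3 byte(s))
  byte[7]=0xD7 cont=1 payload=0x57=87: acc |= 87<<0 -> acc=87 shift=7
  byte[8]=0xB5 cont=1 payload=0x35=53: acc |= 53<<7 -> acc=6871 shift=14
  byte[9]=0xBF cont=1 payload=0x3F=63: acc |= 63<<14 -> acc=1039063 shift=21
  byte[10]=0x73 cont=0 payload=0x73=115: acc |= 115<<21 -> acc=242211543 shift=28 [end]
Varint 4: bytes[7:11] = D7 B5 BF 73 -> value 242211543 (4 byte(s))
  byte[11]=0xFA cont=1 payload=0x7A=122: acc |= 122<<0 -> acc=122 shift=7
  byte[12]=0x3B cont=0 payload=0x3B=59: acc |= 59<<7 -> acc=7674 shift=14 [end]
Varint 5: bytes[11:13] = FA 3B -> value 7674 (2 byte(s))
  byte[13]=0xCB cont=1 payload=0x4B=75: acc |= 75<<0 -> acc=75 shift=7
  byte[14]=0x5C cont=0 payload=0x5C=92: acc |= 92<<7 -> acc=11851 shift=14 [end]
Varint 6: bytes[13:15] = CB 5C -> value 11851 (2 byte(s))
  byte[15]=0xE2 cont=1 payload=0x62=98: acc |= 98<<0 -> acc=98 shift=7
  byte[16]=0xE1 cont=1 payload=0x61=97: acc |= 97<<7 -> acc=12514 shift=14
  byte[17]=0xD7 cont=1 payload=0x57=87: acc |= 87<<14 -> acc=1437922 shift=21
  byte[18]=0x3C cont=0 payload=0x3C=60: acc |= 60<<21 -> acc=127267042 shift=28 [end]
Varint 7: bytes[15:19] = E2 E1 D7 3C -> value 127267042 (4 byte(s))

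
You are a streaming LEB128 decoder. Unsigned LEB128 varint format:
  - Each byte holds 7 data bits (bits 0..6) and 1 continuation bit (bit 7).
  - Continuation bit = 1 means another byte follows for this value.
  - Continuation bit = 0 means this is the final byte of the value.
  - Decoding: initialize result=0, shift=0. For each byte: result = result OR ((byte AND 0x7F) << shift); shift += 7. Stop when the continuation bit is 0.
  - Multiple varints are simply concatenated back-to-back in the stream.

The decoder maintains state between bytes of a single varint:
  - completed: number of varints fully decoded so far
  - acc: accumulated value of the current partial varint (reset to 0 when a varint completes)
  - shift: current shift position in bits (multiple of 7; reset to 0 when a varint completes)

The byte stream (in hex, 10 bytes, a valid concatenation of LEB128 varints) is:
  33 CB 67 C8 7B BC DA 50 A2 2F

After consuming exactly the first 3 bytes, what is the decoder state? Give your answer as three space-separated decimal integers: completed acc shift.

Answer: 2 0 0

Derivation:
byte[0]=0x33 cont=0 payload=0x33: varint #1 complete (value=51); reset -> completed=1 acc=0 shift=0
byte[1]=0xCB cont=1 payload=0x4B: acc |= 75<<0 -> completed=1 acc=75 shift=7
byte[2]=0x67 cont=0 payload=0x67: varint #2 complete (value=13259); reset -> completed=2 acc=0 shift=0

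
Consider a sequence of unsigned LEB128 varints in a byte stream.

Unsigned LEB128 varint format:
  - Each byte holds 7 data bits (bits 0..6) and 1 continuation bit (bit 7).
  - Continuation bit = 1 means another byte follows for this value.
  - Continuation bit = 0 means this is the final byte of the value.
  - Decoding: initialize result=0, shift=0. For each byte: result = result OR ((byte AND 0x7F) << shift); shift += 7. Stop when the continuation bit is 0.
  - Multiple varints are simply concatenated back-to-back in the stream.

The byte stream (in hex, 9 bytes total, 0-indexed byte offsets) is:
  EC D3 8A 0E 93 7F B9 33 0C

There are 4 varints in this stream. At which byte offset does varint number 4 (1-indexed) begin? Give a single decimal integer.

  byte[0]=0xEC cont=1 payload=0x6C=108: acc |= 108<<0 -> acc=108 shift=7
  byte[1]=0xD3 cont=1 payload=0x53=83: acc |= 83<<7 -> acc=10732 shift=14
  byte[2]=0x8A cont=1 payload=0x0A=10: acc |= 10<<14 -> acc=174572 shift=21
  byte[3]=0x0E cont=0 payload=0x0E=14: acc |= 14<<21 -> acc=29534700 shift=28 [end]
Varint 1: bytes[0:4] = EC D3 8A 0E -> value 29534700 (4 byte(s))
  byte[4]=0x93 cont=1 payload=0x13=19: acc |= 19<<0 -> acc=19 shift=7
  byte[5]=0x7F cont=0 payload=0x7F=127: acc |= 127<<7 -> acc=16275 shift=14 [end]
Varint 2: bytes[4:6] = 93 7F -> value 16275 (2 byte(s))
  byte[6]=0xB9 cont=1 payload=0x39=57: acc |= 57<<0 -> acc=57 shift=7
  byte[7]=0x33 cont=0 payload=0x33=51: acc |= 51<<7 -> acc=6585 shift=14 [end]
Varint 3: bytes[6:8] = B9 33 -> value 6585 (2 byte(s))
  byte[8]=0x0C cont=0 payload=0x0C=12: acc |= 12<<0 -> acc=12 shift=7 [end]
Varint 4: bytes[8:9] = 0C -> value 12 (1 byte(s))

Answer: 8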